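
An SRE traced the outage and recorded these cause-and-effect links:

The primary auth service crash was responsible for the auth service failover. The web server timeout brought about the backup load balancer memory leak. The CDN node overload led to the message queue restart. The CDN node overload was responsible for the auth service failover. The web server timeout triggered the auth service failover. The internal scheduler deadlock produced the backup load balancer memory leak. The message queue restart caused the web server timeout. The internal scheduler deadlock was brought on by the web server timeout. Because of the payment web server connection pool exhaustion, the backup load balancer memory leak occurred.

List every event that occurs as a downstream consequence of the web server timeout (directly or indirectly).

Direct effects: the internal scheduler deadlock, the backup load balancer memory leak, the auth service failover.
Not reachable from it: the CDN node overload, the payment web server connection pool exhaustion, the message queue restart, the primary auth service crash.

the auth service failover, the backup load balancer memory leak, the internal scheduler deadlock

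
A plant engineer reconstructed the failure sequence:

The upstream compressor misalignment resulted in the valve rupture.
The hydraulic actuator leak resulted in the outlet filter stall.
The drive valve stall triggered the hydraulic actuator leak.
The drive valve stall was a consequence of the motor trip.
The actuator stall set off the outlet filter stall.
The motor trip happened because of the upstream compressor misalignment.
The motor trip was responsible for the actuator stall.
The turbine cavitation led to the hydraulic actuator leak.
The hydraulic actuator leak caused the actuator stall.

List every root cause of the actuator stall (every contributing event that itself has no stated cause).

Tracing upstream from the actuator stall: the actuator stall ← the motor trip ← the upstream compressor misalignment.
A separate upstream branch: the actuator stall ← the hydraulic actuator leak ← the turbine cavitation.
Each of those chain origins has no stated cause.

the turbine cavitation, the upstream compressor misalignment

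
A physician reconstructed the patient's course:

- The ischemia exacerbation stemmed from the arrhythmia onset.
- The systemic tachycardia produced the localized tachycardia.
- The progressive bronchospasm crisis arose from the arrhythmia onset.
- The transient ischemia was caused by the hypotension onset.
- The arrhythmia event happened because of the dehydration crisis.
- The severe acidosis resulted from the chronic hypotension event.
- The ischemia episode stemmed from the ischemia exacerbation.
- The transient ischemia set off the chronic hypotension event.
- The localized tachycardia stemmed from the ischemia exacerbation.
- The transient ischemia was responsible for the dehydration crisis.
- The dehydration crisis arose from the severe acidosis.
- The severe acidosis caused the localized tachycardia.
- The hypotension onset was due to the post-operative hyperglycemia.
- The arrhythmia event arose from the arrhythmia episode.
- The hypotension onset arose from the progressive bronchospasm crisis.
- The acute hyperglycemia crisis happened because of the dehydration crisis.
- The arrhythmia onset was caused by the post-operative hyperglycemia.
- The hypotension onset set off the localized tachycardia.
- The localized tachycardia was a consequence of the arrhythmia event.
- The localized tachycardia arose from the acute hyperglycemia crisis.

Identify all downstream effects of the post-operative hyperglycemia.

the acute hyperglycemia crisis, the arrhythmia event, the arrhythmia onset, the chronic hypotension event, the dehydration crisis, the hypotension onset, the ischemia episode, the ischemia exacerbation, the localized tachycardia, the progressive bronchospasm crisis, the severe acidosis, the transient ischemia

Direct effects: the arrhythmia onset, the hypotension onset.
2 steps out: the ischemia exacerbation, the progressive bronchospasm crisis, the transient ischemia, the localized tachycardia.
3 steps out: the ischemia episode, the chronic hypotension event, the dehydration crisis.
4 steps out: the severe acidosis, the acute hyperglycemia crisis, the arrhythmia event.
Not reachable from it: the arrhythmia episode, the systemic tachycardia.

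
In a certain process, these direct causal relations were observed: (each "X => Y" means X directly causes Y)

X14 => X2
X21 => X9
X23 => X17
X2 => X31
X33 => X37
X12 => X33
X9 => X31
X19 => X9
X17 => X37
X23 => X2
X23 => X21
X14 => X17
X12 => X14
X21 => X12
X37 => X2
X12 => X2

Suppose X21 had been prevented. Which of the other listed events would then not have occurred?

X12, X14, X33

Downstream of X21: X12, X9, X33, X14, X17, X37, X2, X31.
Of those, still caused via another path: X9, X17, X37, X2, X31.
The remainder have no surviving cause.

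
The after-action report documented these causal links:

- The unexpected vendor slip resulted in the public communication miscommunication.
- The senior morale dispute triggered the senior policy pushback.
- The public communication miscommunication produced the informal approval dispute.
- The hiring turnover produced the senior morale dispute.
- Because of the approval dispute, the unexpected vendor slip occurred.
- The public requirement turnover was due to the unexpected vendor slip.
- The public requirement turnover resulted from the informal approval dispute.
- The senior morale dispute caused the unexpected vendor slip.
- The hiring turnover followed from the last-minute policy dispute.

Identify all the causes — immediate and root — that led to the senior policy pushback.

Immediate cause of the senior policy pushback: the senior morale dispute.
Further upstream: the last-minute policy dispute, the hiring turnover.

the hiring turnover, the last-minute policy dispute, the senior morale dispute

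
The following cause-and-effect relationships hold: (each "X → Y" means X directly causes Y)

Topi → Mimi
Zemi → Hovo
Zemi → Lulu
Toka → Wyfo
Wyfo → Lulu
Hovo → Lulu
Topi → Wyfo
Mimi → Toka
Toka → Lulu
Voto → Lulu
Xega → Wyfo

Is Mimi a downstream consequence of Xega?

No

Xega leads to Wyfo, Lulu; Mimi is not among them.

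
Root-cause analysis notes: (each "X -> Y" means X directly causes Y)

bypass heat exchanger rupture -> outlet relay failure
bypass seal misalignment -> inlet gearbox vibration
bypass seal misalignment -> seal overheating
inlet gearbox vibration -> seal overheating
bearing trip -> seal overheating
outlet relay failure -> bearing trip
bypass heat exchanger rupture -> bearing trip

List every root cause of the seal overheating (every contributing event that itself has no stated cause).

Tracing upstream from the seal overheating: the seal overheating ← the bearing trip ← the bypass heat exchanger rupture.
A separate upstream branch: the seal overheating ← the bypass seal misalignment.
Each of those chain origins has no stated cause.

the bypass heat exchanger rupture, the bypass seal misalignment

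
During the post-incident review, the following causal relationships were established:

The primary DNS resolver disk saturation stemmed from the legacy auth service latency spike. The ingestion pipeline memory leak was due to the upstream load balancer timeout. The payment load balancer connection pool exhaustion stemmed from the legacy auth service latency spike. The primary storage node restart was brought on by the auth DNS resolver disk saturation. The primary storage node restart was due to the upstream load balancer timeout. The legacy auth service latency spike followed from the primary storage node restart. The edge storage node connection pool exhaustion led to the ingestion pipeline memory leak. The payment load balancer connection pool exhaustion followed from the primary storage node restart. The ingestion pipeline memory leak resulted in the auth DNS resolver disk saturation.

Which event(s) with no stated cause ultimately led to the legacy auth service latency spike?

Tracing upstream from the legacy auth service latency spike: the legacy auth service latency spike ← the primary storage node restart ← the upstream load balancer timeout.
A separate upstream branch: the legacy auth service latency spike ← the primary storage node restart ← the auth DNS resolver disk saturation ← the ingestion pipeline memory leak ← the edge storage node connection pool exhaustion.
Each of those chain origins has no stated cause.

the edge storage node connection pool exhaustion, the upstream load balancer timeout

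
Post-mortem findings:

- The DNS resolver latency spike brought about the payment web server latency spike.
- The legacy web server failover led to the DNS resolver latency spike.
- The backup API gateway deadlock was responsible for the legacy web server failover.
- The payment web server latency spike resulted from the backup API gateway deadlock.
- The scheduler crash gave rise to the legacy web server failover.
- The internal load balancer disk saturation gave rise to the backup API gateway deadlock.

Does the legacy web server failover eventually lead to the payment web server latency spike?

Yes

There is a causal chain: the legacy web server failover → the DNS resolver latency spike → the payment web server latency spike.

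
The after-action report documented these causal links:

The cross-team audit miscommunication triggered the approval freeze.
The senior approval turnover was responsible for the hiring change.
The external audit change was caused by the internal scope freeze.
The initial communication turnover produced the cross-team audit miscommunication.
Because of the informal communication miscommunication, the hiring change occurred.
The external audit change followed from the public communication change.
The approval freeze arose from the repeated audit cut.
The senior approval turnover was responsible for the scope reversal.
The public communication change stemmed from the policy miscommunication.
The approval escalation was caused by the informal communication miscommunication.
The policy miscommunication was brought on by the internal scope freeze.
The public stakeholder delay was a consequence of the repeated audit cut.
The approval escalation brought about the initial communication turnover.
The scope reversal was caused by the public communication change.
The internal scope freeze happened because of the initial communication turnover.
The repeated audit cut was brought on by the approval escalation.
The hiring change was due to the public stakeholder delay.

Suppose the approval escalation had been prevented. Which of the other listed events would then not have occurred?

the approval freeze, the cross-team audit miscommunication, the external audit change, the initial communication turnover, the internal scope freeze, the policy miscommunication, the public communication change, the public stakeholder delay, the repeated audit cut

Downstream of the approval escalation: the repeated audit cut, the initial communication turnover, the cross-team audit miscommunication, the internal scope freeze, the public stakeholder delay, the approval freeze, the hiring change, the policy miscommunication, the public communication change, the external audit change, the scope reversal.
Of those, still caused via another path: the hiring change, the scope reversal.
The remainder have no surviving cause.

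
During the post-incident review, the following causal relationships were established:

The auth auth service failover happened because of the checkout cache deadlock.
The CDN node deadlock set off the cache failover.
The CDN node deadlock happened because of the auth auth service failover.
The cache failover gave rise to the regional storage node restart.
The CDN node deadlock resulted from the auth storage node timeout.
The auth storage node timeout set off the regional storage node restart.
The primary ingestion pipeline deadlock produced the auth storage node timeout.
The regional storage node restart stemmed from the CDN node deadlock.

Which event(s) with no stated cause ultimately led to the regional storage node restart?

the checkout cache deadlock, the primary ingestion pipeline deadlock

Tracing upstream from the regional storage node restart: the regional storage node restart ← the auth storage node timeout ← the primary ingestion pipeline deadlock.
A separate upstream branch: the regional storage node restart ← the CDN node deadlock ← the auth auth service failover ← the checkout cache deadlock.
Each of those chain origins has no stated cause.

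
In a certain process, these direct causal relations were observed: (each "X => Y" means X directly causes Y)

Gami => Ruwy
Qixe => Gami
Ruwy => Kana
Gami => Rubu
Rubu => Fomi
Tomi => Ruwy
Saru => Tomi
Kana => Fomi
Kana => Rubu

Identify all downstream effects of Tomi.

Fomi, Kana, Rubu, Ruwy

Direct effects: Ruwy.
2 steps out: Kana.
3 steps out: Rubu, Fomi.
Not reachable from it: Saru, Qixe, Gami.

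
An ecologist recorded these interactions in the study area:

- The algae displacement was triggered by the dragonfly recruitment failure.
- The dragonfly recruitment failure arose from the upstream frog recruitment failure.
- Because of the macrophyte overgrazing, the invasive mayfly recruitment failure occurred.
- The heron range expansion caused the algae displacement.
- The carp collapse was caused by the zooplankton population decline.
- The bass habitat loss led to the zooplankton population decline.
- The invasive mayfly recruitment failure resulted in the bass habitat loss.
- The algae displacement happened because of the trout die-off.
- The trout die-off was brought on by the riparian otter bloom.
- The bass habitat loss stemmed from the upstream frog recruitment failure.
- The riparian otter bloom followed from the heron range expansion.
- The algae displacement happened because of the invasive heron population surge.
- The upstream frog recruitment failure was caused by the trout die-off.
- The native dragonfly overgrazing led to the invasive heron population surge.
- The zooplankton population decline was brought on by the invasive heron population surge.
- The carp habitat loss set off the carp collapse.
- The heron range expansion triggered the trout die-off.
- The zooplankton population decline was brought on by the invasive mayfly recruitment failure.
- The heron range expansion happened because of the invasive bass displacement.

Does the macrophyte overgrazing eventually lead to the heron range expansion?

The macrophyte overgrazing leads to the invasive mayfly recruitment failure, the bass habitat loss, the zooplankton population decline, the carp collapse; the heron range expansion is not among them.

No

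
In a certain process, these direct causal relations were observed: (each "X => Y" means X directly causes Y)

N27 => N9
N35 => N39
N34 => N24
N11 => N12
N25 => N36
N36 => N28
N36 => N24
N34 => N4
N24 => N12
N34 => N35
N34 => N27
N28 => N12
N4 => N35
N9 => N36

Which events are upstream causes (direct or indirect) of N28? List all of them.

N25, N27, N34, N36, N9

Immediate cause of N28: N36.
Further upstream: N34, N27, N9, N25.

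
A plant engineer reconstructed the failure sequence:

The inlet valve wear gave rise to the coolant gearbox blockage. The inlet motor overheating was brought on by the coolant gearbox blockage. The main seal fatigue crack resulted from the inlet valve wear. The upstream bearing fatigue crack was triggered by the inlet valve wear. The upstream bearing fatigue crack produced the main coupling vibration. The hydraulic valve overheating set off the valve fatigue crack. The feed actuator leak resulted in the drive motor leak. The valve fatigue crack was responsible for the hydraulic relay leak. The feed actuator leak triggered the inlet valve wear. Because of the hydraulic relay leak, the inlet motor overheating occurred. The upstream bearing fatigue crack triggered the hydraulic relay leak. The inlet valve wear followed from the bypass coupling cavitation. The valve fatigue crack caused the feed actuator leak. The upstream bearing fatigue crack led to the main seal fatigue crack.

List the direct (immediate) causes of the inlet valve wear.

Upstream contributors include the hydraulic valve overheating, the valve fatigue crack, but only the bypass coupling cavitation, the feed actuator leak feed directly into the inlet valve wear.

the bypass coupling cavitation, the feed actuator leak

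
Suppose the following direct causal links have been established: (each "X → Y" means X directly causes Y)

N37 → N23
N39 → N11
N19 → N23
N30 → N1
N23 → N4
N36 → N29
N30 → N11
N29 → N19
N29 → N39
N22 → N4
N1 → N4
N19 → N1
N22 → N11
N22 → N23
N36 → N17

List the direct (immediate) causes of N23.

N19, N22, N37

Upstream contributors include N36, N29, but only N19, N22, N37 feed directly into N23.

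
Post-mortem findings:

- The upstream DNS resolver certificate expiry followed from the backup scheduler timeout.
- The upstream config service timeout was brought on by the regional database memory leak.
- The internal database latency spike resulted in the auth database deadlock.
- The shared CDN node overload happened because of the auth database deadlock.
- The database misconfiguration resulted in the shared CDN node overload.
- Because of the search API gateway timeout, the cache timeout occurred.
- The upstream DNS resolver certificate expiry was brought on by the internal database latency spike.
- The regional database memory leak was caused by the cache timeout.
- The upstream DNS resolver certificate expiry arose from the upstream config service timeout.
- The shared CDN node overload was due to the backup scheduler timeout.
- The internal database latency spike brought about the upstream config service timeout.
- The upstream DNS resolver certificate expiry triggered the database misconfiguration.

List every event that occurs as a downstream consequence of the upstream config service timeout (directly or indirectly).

the database misconfiguration, the shared CDN node overload, the upstream DNS resolver certificate expiry

Direct effects: the upstream DNS resolver certificate expiry.
2 steps out: the database misconfiguration.
3 steps out: the shared CDN node overload.
Not reachable from it: the search API gateway timeout, the cache timeout, the backup scheduler timeout, the regional database memory leak, the internal database latency spike, the auth database deadlock.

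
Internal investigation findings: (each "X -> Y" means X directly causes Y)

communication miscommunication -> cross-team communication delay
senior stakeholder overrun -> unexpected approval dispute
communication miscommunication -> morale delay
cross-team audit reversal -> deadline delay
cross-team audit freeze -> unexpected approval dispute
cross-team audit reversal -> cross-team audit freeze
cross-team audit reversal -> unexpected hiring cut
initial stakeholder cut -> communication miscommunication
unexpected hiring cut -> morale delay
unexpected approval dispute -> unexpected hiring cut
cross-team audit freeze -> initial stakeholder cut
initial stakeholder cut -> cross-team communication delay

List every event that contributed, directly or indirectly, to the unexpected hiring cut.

the cross-team audit freeze, the cross-team audit reversal, the senior stakeholder overrun, the unexpected approval dispute

Immediate causes of the unexpected hiring cut: the cross-team audit reversal, the unexpected approval dispute.
Further upstream: the senior stakeholder overrun, the cross-team audit freeze.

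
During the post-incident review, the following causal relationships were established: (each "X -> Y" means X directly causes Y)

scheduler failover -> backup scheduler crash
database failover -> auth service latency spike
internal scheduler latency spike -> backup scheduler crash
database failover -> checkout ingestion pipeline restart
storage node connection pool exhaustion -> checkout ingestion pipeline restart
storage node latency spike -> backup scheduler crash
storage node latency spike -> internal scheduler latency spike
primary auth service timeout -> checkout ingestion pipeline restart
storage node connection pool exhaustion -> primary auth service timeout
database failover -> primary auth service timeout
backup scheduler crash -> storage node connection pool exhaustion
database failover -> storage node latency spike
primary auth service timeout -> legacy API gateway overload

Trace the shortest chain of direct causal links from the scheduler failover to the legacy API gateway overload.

the scheduler failover → the backup scheduler crash
the backup scheduler crash → the storage node connection pool exhaustion
the storage node connection pool exhaustion → the primary auth service timeout
the primary auth service timeout → the legacy API gateway overload
Length: 4 steps.

the scheduler failover → the backup scheduler crash → the storage node connection pool exhaustion → the primary auth service timeout → the legacy API gateway overload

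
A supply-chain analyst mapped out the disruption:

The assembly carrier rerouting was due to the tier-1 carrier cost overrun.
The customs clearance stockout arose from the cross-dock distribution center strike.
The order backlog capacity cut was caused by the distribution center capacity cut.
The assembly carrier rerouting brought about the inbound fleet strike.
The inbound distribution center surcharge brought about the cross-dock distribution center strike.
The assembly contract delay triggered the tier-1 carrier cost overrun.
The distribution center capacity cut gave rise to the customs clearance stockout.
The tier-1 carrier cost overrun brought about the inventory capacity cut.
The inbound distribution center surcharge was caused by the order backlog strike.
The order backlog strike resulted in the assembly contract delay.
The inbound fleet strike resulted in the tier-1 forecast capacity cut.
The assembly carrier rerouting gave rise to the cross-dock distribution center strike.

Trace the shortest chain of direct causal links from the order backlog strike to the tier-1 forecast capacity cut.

the order backlog strike → the assembly contract delay
the assembly contract delay → the tier-1 carrier cost overrun
the tier-1 carrier cost overrun → the assembly carrier rerouting
the assembly carrier rerouting → the inbound fleet strike
the inbound fleet strike → the tier-1 forecast capacity cut
Length: 5 steps.

the order backlog strike → the assembly contract delay → the tier-1 carrier cost overrun → the assembly carrier rerouting → the inbound fleet strike → the tier-1 forecast capacity cut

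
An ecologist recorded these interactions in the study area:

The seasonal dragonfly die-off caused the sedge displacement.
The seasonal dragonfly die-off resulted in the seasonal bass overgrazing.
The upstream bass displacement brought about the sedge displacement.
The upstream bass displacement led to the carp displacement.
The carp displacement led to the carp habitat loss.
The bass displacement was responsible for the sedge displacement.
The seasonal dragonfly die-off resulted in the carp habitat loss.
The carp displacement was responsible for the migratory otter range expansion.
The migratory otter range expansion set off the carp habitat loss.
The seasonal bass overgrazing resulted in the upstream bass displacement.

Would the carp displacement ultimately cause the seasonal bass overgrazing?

No

The carp displacement leads to the migratory otter range expansion, the carp habitat loss; the seasonal bass overgrazing is not among them.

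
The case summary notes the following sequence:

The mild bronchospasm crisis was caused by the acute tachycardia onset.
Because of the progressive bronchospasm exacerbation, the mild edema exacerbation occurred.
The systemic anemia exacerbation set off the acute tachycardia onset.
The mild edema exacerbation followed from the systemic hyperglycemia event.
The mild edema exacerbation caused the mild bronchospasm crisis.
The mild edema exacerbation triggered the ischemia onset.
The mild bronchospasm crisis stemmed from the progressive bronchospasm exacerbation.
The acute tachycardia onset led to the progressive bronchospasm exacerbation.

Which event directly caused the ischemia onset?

the mild edema exacerbation

Upstream contributors include the systemic hyperglycemia event, the systemic anemia exacerbation, the acute tachycardia onset, the progressive bronchospasm exacerbation, but only the mild edema exacerbation feeds directly into the ischemia onset.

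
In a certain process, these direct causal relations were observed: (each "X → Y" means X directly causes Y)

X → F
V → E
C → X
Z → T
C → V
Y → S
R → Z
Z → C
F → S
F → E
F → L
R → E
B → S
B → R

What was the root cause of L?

B

Tracing upstream from L: L ← F ← X ← C ← Z ← R ← B.
B has no stated cause, so it is the root.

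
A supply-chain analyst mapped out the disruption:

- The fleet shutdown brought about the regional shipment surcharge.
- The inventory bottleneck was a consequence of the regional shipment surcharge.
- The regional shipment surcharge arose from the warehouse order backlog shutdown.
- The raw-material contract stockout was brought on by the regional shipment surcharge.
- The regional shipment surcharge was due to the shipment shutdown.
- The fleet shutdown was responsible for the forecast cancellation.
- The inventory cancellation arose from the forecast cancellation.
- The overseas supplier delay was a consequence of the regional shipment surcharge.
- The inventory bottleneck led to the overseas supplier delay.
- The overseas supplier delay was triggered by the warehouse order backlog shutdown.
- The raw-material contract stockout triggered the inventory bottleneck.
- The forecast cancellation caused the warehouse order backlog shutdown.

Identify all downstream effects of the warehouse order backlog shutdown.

Direct effects: the regional shipment surcharge, the overseas supplier delay.
2 steps out: the raw-material contract stockout, the inventory bottleneck.
Not reachable from it: the fleet shutdown, the forecast cancellation, the inventory cancellation, the shipment shutdown.

the inventory bottleneck, the overseas supplier delay, the raw-material contract stockout, the regional shipment surcharge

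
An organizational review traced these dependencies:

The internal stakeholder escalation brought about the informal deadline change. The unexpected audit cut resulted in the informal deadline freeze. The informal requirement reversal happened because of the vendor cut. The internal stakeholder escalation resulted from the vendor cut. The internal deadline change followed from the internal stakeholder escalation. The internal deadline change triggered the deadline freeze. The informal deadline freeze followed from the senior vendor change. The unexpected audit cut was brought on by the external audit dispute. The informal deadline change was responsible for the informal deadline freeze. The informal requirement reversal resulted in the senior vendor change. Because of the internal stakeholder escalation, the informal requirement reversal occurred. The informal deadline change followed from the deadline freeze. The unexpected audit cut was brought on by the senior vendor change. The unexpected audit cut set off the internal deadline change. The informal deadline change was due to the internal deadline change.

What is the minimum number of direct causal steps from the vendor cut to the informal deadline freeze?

Shortest chain: the vendor cut → the internal stakeholder escalation → the informal deadline change → the informal deadline freeze.

3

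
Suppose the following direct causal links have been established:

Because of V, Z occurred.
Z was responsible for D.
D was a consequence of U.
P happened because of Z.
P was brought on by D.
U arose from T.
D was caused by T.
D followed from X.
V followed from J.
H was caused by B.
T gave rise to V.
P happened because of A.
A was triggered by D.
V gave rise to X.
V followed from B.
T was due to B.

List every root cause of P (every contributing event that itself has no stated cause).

Tracing upstream from P: P ← Z ← V ← B.
A separate upstream branch: P ← Z ← V ← J.
Each of those chain origins has no stated cause.

B, J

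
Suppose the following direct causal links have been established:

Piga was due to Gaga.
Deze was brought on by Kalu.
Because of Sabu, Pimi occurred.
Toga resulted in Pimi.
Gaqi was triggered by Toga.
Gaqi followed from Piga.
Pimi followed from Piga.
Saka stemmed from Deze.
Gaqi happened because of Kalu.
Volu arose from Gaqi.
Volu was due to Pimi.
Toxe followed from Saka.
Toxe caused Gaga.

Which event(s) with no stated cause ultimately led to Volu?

Tracing upstream from Volu: Volu ← Pimi ← Sabu.
A separate upstream branch: Volu ← Gaqi ← Kalu.
A separate upstream branch: Volu ← Pimi ← Toga.
Each of those chain origins has no stated cause.

Kalu, Sabu, Toga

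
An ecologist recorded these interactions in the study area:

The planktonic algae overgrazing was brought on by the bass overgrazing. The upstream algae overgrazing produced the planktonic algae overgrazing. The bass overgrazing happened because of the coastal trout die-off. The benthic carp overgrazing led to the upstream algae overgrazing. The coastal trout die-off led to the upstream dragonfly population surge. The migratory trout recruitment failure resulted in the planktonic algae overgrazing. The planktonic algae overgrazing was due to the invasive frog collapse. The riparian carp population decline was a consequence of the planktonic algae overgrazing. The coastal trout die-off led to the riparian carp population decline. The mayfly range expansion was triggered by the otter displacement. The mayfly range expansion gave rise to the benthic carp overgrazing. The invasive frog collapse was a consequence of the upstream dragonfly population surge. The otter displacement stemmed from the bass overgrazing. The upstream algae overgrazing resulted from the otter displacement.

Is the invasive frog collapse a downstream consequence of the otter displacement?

The otter displacement leads to the mayfly range expansion, the benthic carp overgrazing, the upstream algae overgrazing, the planktonic algae overgrazing, the riparian carp population decline; the invasive frog collapse is not among them.

No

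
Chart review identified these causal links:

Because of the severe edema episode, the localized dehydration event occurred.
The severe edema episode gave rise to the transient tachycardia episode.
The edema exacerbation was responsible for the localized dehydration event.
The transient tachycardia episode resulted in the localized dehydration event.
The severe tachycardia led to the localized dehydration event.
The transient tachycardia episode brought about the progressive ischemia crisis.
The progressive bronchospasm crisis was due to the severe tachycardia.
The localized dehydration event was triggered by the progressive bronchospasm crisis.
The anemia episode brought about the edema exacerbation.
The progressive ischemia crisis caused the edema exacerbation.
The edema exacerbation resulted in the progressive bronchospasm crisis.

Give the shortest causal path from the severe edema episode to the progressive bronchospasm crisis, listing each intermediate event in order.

the severe edema episode → the transient tachycardia episode → the progressive ischemia crisis → the edema exacerbation → the progressive bronchospasm crisis

the severe edema episode → the transient tachycardia episode
the transient tachycardia episode → the progressive ischemia crisis
the progressive ischemia crisis → the edema exacerbation
the edema exacerbation → the progressive bronchospasm crisis
Length: 4 steps.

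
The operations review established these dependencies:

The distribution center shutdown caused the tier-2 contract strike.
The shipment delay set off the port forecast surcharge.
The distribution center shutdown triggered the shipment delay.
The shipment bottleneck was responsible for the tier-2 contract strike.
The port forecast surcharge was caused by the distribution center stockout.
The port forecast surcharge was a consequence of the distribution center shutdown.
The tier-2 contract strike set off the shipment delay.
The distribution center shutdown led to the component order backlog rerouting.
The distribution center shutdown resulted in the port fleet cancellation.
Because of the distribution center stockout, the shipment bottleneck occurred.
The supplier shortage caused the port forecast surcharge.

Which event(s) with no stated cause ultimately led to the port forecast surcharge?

Tracing upstream from the port forecast surcharge: the port forecast surcharge ← the distribution center stockout.
A separate upstream branch: the port forecast surcharge ← the distribution center shutdown.
A separate upstream branch: the port forecast surcharge ← the supplier shortage.
Each of those chain origins has no stated cause.

the distribution center shutdown, the distribution center stockout, the supplier shortage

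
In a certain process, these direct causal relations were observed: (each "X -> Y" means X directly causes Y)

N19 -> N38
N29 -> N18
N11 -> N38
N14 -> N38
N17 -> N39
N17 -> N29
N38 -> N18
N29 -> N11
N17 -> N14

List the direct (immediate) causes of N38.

Upstream contributors include N17, N29, but only N11, N14, N19 feed directly into N38.

N11, N14, N19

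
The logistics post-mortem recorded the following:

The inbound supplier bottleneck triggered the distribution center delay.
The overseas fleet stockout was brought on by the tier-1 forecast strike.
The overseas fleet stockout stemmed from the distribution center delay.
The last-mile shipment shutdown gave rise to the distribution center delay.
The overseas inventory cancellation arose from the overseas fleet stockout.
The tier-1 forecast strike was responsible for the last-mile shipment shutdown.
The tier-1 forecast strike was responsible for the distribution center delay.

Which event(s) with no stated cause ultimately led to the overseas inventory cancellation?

Tracing upstream from the overseas inventory cancellation: the overseas inventory cancellation ← the overseas fleet stockout ← the tier-1 forecast strike.
A separate upstream branch: the overseas inventory cancellation ← the overseas fleet stockout ← the distribution center delay ← the inbound supplier bottleneck.
Each of those chain origins has no stated cause.

the inbound supplier bottleneck, the tier-1 forecast strike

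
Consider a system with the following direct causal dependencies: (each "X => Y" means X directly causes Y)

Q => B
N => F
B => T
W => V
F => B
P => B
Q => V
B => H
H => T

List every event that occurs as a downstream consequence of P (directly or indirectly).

Direct effects: B.
2 steps out: H, T.
Not reachable from it: Q, N, F, W, V.

B, H, T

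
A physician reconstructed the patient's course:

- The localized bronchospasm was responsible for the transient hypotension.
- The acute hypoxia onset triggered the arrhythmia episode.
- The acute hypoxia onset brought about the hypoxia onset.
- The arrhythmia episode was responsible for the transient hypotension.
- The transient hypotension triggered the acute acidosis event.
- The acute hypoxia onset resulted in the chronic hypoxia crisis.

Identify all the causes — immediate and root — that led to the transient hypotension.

the acute hypoxia onset, the arrhythmia episode, the localized bronchospasm

Immediate causes of the transient hypotension: the arrhythmia episode, the localized bronchospasm.
Further upstream: the acute hypoxia onset.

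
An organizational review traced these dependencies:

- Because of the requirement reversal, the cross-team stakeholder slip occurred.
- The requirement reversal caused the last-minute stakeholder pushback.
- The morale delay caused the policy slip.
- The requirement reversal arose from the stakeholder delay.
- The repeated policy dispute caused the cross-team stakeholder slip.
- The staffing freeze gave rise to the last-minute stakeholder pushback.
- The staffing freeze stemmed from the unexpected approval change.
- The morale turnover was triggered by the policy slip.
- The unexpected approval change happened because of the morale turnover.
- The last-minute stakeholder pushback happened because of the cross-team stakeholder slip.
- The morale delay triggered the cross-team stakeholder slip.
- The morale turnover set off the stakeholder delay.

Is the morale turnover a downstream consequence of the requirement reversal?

No

The requirement reversal leads to the cross-team stakeholder slip, the last-minute stakeholder pushback; the morale turnover is not among them.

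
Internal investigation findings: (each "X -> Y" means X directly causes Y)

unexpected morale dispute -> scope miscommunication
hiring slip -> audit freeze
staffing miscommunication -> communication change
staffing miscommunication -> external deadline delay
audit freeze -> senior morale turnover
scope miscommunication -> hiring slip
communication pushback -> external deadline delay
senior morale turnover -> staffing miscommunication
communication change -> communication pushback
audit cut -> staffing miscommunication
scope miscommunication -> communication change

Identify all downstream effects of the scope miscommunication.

Direct effects: the hiring slip, the communication change.
2 steps out: the audit freeze, the communication pushback.
3 steps out: the senior morale turnover, the external deadline delay.
4 steps out: the staffing miscommunication.
Not reachable from it: the unexpected morale dispute, the audit cut.

the audit freeze, the communication change, the communication pushback, the external deadline delay, the hiring slip, the senior morale turnover, the staffing miscommunication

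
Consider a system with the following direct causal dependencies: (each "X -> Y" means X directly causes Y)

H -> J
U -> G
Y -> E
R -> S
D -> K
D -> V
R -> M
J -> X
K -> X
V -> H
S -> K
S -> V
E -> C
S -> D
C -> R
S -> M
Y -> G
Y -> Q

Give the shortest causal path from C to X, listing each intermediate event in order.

C → R
R → S
S → K
K → X
Length: 4 steps.

C → R → S → K → X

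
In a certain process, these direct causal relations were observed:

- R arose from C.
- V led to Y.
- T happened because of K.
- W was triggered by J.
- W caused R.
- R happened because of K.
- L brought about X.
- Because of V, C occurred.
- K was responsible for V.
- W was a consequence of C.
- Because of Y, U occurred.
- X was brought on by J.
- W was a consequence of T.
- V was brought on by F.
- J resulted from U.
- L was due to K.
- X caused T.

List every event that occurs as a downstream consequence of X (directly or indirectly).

Direct effects: T.
2 steps out: W.
3 steps out: R.
Not reachable from it: K, V, Y, U, L, J, C, F.

R, T, W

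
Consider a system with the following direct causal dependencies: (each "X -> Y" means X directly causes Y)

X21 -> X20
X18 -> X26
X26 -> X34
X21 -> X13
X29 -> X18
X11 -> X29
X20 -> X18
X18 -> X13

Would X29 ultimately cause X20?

X29 leads to X18, X26, X34, X13; X20 is not among them.

No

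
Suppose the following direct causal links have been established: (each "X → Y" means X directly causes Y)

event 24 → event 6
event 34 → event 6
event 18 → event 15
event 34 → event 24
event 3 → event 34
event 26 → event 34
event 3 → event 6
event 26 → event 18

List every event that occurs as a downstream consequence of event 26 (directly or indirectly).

event 15, event 18, event 24, event 34, event 6

Direct effects: event 18, event 34.
2 steps out: event 15, event 24, event 6.
Not reachable from it: event 3.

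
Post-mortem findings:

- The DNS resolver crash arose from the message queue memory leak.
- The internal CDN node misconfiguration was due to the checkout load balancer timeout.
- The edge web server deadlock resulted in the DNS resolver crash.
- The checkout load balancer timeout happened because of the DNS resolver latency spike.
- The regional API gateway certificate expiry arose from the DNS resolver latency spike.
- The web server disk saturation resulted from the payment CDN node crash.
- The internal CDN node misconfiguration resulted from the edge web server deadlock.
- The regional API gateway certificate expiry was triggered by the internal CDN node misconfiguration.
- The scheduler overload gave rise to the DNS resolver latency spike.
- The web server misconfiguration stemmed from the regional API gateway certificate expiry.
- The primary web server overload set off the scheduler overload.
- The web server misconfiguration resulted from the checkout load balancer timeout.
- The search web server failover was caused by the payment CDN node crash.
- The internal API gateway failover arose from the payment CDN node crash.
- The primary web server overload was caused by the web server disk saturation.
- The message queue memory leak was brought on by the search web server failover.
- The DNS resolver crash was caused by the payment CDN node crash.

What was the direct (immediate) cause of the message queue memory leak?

the search web server failover

Upstream contributors include the payment CDN node crash, but only the search web server failover feeds directly into the message queue memory leak.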